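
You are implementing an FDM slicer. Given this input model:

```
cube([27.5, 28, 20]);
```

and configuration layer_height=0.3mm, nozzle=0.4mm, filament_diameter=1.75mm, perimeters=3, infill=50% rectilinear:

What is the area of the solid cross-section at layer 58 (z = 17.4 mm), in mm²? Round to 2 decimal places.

770.00 mm²

At z = 17.4 mm: the 27.5×28 cube contributes its full rectangle (area 770.00 mm²). Overall, the cross-section is a single solid region. Net area = 770.00 mm².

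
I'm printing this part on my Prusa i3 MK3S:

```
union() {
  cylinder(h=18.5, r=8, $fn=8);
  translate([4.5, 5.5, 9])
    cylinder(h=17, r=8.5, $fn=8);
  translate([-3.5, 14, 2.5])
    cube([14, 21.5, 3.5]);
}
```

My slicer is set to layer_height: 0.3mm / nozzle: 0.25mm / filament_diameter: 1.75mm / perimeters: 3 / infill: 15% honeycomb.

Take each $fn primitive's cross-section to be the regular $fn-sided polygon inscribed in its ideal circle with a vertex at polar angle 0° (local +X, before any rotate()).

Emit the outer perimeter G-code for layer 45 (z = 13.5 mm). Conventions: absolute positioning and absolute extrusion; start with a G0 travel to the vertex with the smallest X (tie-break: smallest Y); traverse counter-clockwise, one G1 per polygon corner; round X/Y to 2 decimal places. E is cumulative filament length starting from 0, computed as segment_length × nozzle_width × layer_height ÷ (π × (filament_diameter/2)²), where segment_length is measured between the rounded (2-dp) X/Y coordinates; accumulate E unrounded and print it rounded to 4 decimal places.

G0 X-8.00 Y0.00 Z13.50
G1 X-5.66 Y-5.66 E0.1910
G1 X0.00 Y-8.00 E0.3819
G1 X5.66 Y-5.66 E0.5729
G1 X7.22 Y-1.87 E0.7007
G1 X10.51 Y-0.51 E0.8117
G1 X13.00 Y5.50 E1.0146
G1 X10.51 Y11.51 E1.2174
G1 X4.50 Y14.00 E1.4203
G1 X-1.51 Y11.51 E1.6231
G1 X-3.58 Y6.52 E1.7916
G1 X-5.66 Y5.66 E1.8617
G1 X-8.00 Y0.00 E2.0527

At z = 13.5 mm: the cylinder: section is a regular 8-gon, circumradius r=8; the r=8.5 cylinder at (4.5, 5.5) contributes a regular 8-gon of circumradius 8.5; the cube at (-3.5, 14) does not reach this height (z outside [2.5, 6]); Merging all regions: the regions partially overlap (shared area 85.46 mm²), so overlapping operands fuse into one piece — 1 connected region. The outline is a single polygon with 12 vertices. Extrusion per mm of travel: 0.25 × 0.3 / (π × 0.875²) = 0.031181. Accumulating E over each segment gives final E = 2.0527.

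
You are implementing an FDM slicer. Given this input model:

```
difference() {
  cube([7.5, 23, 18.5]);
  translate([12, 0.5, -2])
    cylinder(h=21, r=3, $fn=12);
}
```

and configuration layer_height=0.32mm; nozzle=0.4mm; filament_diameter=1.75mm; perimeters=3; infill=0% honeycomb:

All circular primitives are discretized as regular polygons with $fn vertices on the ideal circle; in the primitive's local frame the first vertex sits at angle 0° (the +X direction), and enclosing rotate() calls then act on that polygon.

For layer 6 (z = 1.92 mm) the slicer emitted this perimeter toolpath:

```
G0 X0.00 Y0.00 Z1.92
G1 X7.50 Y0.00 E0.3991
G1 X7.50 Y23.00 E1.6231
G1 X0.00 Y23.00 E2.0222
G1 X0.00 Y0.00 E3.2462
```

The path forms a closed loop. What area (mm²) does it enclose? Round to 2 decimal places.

Apply the shoelace formula to the sequence of (X, Y) vertices; enclosed area = 172.50 mm².

172.50 mm²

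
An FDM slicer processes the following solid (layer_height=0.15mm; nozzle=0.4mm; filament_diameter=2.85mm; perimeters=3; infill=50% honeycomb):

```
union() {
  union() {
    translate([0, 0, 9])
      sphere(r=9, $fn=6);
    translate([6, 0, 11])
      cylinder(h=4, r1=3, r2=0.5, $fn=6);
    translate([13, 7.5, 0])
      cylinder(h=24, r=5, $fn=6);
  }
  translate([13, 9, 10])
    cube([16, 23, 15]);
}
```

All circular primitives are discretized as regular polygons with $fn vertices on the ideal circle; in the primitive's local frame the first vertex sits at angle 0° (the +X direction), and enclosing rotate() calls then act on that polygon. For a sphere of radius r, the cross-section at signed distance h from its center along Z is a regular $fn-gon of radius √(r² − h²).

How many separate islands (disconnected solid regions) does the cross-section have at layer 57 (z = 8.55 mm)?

2

At z = 8.55 mm: the r=9 sphere slices to a regular 6-gon of circumradius 8.989 (√(r²−h²) with h=0.45 from center); the cone at (6, 0) does not reach this height (z outside [11, 15]); the r=5 cylinder at (13, 7.5) contributes a regular 6-gon of circumradius 5; Combining (union): the 2 present regions are separate (no shared area or edge), so areas and boundary lengths simply add and each stays a separate island — 2 connected regions; the cube at (13, 9) is absent (z outside [10, 25]); Taking the union: only that combined region is present, so the union is just that shape — 2 connected regions. Overall, the cross-section has 2 separate islands. Island count = 2.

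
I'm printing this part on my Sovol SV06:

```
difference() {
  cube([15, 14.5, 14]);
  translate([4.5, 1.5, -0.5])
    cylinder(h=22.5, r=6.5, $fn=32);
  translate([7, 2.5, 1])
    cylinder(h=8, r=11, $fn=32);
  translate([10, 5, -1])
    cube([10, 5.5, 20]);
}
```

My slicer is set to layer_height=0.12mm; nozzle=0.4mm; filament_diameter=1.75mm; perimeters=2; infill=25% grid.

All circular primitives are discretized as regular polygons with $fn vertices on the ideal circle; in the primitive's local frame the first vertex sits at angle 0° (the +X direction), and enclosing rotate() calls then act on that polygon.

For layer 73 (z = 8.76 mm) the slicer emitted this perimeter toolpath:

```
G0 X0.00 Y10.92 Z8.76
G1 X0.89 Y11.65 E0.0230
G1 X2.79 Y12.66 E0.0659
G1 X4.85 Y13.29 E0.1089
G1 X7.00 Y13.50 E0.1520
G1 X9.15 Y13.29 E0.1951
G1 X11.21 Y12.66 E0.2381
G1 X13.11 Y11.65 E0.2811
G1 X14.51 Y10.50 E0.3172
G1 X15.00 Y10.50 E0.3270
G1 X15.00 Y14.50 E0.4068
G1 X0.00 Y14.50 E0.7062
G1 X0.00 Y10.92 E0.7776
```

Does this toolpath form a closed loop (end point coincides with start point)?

Start point (G0): (0.00, 10.92). End point (last G1): the path returns to the start — closed.

yes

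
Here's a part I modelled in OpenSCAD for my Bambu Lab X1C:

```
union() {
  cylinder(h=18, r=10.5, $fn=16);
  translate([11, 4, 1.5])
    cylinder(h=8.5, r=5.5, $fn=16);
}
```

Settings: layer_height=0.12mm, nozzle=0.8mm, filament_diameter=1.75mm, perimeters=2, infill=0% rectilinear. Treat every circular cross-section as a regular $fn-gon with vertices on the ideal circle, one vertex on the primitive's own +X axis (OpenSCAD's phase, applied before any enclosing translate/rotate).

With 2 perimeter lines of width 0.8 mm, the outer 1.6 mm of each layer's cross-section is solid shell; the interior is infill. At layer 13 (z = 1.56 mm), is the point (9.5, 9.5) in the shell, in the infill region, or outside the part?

outside

At z = 1.56 mm: the r=10.5 cylinder contributes a regular 16-gon of circumradius 10.5; the r=5.5 cylinder at (11, 4) contributes a regular 16-gon of circumradius 5.5; Combining (union): the regions partially overlap (shared area 27.67 mm²), so overlapping operands fuse into one piece — 1 connected region. Overall, the cross-section is a single solid region. The nearest boundary edge runs (8.90, 9.08)→(11.00, 9.50); distance from the point to it = 0.29 mm. The point is not inside any of the regions above, so it lies outside the cross-section (0.29 mm from the nearest boundary).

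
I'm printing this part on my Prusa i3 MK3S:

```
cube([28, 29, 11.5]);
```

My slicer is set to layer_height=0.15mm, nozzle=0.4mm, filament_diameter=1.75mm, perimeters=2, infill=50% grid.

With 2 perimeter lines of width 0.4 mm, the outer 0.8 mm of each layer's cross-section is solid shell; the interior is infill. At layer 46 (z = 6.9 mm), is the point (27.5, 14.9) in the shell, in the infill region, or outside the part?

shell

At z = 6.9 mm: the cube (footprint 28×29) is included at this height. Overall, the cross-section is a single solid region. The nearest boundary edge runs (28.00, 0.00)→(28.00, 29.00); distance from the point to it = 0.50 mm. The point is inside the cross-section, 0.50 mm from the nearest boundary — within the 0.8 mm shell band (2 × 0.4).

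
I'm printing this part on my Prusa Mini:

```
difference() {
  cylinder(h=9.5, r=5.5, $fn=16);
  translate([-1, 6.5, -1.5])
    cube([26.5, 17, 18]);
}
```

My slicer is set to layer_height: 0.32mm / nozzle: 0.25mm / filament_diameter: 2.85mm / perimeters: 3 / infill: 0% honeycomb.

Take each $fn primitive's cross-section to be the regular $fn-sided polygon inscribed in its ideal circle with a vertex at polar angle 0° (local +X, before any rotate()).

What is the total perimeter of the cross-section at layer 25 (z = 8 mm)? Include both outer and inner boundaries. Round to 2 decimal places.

At z = 8 mm: the r=5.5 cylinder contributes a regular 16-gon of circumradius 5.5 (perimeter = 2·16·5.500·sin(180°/16) = 34.34 mm); the cube at (-1, 6.5) is present — its section is the full 26.5×17 rectangle (perimeter 87.00 mm); After the difference (first − rest): starting from the r=5.5 cylinder, the 26.5×17 cube at (-1, 6.5) misses the remaining region (no effect) — boundary = 34.34 mm. Overall, the cross-section is a single solid region. Total boundary length (outer) = 34.34 mm.

34.34 mm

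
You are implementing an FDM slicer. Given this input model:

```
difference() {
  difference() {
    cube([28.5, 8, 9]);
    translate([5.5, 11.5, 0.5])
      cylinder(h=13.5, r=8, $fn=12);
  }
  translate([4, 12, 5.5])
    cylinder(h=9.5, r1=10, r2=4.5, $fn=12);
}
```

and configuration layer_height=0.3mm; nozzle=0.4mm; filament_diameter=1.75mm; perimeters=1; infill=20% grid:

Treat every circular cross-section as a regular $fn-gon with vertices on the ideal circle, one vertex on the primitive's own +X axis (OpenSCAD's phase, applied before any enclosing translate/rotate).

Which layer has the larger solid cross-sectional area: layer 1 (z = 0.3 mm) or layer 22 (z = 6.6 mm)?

layer 1 (z = 0.3 mm)

Layer 1 (z = 0.3): the 28.5×8 cube contributes its full rectangle (area 228.00 mm²); the cylinder at (5.5, 11.5) is absent (z outside [0.5, 14]); Taking the first minus the rest: none of the subtracted shapes is present at this height, so the 28.5×8 cube is unchanged — area = 228.00 mm²; the cone at (4, 12) is not intersected at this z (z outside [5.5, 15]); Taking the first minus the rest: none of the subtracted shapes is present at this height, so the result so far is unchanged — area = 228.00 mm². So its area = 228.00 mm². Layer 22 (z = 6.6): the cube is present — its section is the full 28.5×8 rectangle (area 228.00 mm²); the cylinder at (5.5, 11.5): section is a regular 12-gon, circumradius r=8 (area = (12/2)·8.000²·sin(360°/12) = 192.00 mm²); Taking the first minus the rest: starting from the 28.5×8 cube (228.00 mm²), the r=8 cylinder at (5.5, 11.5) partially overlaps it — only the 41.51 mm² overlap (of its 192.00 mm²) is removed, clipping the outline — area = 186.49 mm²; the cone at (4, 12) (r1=10→r2=4.5) has section circumradius 9.363 here — a regular 12-gon (area = (12/2)·9.363²·sin(360°/12) = 263.01 mm²); After the difference (first − rest): starting from that combined region (186.49 mm²), the cone at (4, 12) partially overlaps it — only the 8.79 mm² overlap (of its 263.01 mm²) is removed, clipping the outline — area = 177.69 mm². So its area = 177.69 mm². Layer 1 is larger (228.00 vs 177.69 mm²).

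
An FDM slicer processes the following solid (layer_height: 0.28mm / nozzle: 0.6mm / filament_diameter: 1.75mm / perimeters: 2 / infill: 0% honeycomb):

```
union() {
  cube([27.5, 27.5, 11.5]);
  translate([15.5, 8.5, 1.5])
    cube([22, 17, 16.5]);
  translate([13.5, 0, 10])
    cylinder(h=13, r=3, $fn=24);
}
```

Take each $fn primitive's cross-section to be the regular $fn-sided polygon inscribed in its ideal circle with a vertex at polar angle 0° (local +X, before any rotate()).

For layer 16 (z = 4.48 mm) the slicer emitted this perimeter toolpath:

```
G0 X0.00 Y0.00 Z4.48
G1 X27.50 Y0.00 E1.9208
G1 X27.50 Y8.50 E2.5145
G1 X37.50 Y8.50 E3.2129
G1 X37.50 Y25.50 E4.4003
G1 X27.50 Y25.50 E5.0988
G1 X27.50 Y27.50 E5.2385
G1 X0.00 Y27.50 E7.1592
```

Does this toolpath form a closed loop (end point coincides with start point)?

no

Start point (G0): (0.00, 0.00). End point (last G1): the path does not return to the start — open.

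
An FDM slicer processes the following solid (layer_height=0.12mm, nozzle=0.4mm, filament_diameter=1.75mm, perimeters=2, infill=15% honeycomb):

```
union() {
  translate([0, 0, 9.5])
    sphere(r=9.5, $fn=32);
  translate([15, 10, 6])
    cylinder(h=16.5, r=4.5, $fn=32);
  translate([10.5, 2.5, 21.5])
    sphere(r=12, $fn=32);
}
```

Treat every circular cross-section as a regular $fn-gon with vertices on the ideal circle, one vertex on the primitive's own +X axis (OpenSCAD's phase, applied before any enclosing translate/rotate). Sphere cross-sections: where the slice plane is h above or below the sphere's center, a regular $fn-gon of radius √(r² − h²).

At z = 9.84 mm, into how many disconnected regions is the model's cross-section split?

At z = 9.84 mm: the r=9.5 sphere contributes a regular 32-gon of circumradius √(9.5²−0.34²) = 9.494; the cylinder at (15, 10): section is a regular 32-gon, circumradius r=4.5; the r=12 sphere at (10.5, 2.5) contributes a regular 32-gon of circumradius √(12²−11.66²) = 2.836; Taking the union: the regions partially overlap (shared area 4.83 mm²), so overlapping operands fuse into one piece — 2 connected regions. The result has 2 disconnected regions.

2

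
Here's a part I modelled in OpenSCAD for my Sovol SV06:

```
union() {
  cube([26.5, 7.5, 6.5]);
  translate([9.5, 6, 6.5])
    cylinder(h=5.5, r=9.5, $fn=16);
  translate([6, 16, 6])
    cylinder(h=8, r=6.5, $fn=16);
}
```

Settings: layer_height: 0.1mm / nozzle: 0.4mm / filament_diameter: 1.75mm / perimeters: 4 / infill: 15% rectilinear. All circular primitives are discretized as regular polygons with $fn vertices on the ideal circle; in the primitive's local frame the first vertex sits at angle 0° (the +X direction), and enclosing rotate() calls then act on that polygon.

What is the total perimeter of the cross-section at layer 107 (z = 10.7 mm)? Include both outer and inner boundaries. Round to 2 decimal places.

74.04 mm

At z = 10.7 mm: the cube does not reach this height (z outside [0, 6.5]); the r=9.5 cylinder at (9.5, 6) gives a regular 16-gon of circumradius 9.5 (constant along its height) (perimeter = 2·16·9.500·sin(180°/16) = 59.31 mm); the r=6.5 cylinder at (6, 16) gives a regular 16-gon of circumradius 6.5 (constant along its height) (perimeter = 2·16·6.500·sin(180°/16) = 40.58 mm); Taking the union: the regions partially overlap (shared area 40.89 mm²), so the edge portions inside another operand are dropped and the merged outline is re-measured after clipping — boundary = 74.04 mm. Overall, the cross-section is a single solid region. Total boundary length (outer) = 74.04 mm.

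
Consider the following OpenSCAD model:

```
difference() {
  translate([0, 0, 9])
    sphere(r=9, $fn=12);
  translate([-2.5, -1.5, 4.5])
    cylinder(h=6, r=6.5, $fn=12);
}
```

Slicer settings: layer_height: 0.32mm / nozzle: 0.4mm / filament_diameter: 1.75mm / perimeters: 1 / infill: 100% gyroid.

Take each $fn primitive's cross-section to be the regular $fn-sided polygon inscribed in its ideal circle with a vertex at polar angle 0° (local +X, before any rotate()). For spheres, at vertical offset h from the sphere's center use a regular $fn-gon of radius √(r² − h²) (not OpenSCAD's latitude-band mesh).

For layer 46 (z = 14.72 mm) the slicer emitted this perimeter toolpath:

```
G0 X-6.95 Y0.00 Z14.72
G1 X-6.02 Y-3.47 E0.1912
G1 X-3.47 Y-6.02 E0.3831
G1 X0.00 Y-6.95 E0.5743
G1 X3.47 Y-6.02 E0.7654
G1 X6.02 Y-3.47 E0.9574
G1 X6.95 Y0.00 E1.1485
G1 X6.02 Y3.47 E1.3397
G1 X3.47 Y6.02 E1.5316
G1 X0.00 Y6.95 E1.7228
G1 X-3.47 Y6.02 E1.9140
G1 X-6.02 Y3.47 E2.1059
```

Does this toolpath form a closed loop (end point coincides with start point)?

no

Start point (G0): (-6.95, 0.00). End point (last G1): the path does not return to the start — open.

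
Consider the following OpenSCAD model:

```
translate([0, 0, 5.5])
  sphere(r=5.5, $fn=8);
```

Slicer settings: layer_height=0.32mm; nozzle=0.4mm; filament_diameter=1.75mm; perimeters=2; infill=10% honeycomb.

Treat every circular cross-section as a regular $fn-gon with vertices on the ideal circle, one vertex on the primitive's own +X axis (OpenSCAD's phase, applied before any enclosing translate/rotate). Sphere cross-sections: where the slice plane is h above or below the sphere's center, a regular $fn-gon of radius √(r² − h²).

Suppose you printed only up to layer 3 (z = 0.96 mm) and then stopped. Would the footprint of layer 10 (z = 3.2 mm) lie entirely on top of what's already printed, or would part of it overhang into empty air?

Compare the two slices. At z = 0.96: the r=5.5 sphere contributes a regular 8-gon of circumradius √(5.5²−4.54²) = 3.105 (area = (8/2)·3.105²·sin(360°/8) = 27.26 mm²). At z = 3.2: the sphere: section is a regular 8-gon, circumradius = √(r²−h²) = √(5.5²−2.3²) = 4.996 (area = (8/2)·4.996²·sin(360°/8) = 70.60 mm²). Checking containment: at z = 3.2 the cross-section extends beyond the z = 0.96 cross-section by about 43.34 mm².

part overhangs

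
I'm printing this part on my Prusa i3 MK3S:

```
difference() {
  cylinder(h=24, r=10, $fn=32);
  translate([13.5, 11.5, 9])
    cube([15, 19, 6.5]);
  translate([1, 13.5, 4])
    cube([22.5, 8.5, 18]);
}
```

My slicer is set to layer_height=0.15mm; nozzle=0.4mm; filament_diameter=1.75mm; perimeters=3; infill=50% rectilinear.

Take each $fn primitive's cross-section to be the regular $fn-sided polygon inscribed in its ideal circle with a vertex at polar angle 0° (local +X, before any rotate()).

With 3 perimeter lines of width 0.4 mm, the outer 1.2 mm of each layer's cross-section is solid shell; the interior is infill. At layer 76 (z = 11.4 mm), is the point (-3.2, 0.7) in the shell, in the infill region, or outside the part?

At z = 11.4 mm: the cylinder: section is a regular 32-gon, circumradius r=10; the cube at (13.5, 11.5) is present — its section is the full 15×19 rectangle; the 22.5×8.5 cube at (1, 13.5) contributes its full rectangle; After the difference (first − rest): starting from the r=10 cylinder, the 15×19 cube at (13.5, 11.5) misses the remaining region (no effect); the 22.5×8.5 cube at (1, 13.5) misses the remaining region (no effect) — 1 connected region. Overall, the cross-section is a single solid region. The nearest boundary edge runs (-9.81, 1.95)→(-9.24, 3.83); distance from the point to it = 6.69 mm. The point is inside the cross-section and 6.69 mm from the nearest boundary — more than the 1.2 mm shell width (3 × 0.4), so it's in the infill interior.

infill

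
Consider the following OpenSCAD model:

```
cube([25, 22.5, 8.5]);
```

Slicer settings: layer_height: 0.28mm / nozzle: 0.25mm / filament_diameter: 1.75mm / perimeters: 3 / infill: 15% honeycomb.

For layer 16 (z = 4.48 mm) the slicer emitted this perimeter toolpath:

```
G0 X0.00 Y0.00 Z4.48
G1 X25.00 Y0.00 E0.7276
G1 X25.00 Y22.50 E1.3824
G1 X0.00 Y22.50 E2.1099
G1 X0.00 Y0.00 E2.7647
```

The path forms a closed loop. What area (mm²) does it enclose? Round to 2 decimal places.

562.50 mm²

Apply the shoelace formula to the sequence of (X, Y) vertices; enclosed area = 562.50 mm².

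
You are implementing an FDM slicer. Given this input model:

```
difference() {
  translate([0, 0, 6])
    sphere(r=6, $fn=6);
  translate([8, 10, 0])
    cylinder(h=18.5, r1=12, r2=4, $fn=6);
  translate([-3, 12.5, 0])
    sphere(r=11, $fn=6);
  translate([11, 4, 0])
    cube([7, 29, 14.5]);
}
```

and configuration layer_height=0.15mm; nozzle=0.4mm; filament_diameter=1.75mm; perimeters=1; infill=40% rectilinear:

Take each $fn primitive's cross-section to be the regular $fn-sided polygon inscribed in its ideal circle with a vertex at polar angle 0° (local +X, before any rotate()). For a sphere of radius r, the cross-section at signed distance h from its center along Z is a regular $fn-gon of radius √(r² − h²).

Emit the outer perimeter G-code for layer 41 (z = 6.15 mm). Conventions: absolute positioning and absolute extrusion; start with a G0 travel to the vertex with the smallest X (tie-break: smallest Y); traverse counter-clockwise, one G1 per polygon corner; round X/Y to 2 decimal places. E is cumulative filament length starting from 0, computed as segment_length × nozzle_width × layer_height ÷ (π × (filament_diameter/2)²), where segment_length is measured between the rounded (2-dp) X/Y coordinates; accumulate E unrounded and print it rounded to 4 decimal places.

G0 X-6.00 Y0.00 Z6.15
G1 X-3.00 Y-5.19 E0.1495
G1 X3.00 Y-5.19 E0.2992
G1 X6.00 Y0.00 E0.4487
G1 X4.89 Y1.91 E0.5039
G1 X3.33 Y1.91 E0.5428
G1 X1.67 Y4.79 E0.6257
G1 X1.56 Y4.60 E0.6312
G1 X-3.34 Y4.60 E0.7534
G1 X-6.00 Y0.00 E0.8859

At z = 6.15 mm: the sphere: section is a regular 6-gon, circumradius = √(r²−h²) = √(6²−0.15²) = 5.998; the cone at (8, 10) contributes a regular 6-gon of circumradius 9.341 (interpolated between r1=12 and r2=4 at t=0.332); the sphere at (-3, 12.5): section is a regular 6-gon, circumradius = √(r²−h²) = √(11²−6.15²) = 9.120; the 7×29 cube at (11, 4) contributes its full rectangle; After the difference (first − rest): starting from the r=6 sphere, the cone at (8, 10) partially overlaps it — only the 5.14 mm² overlap (of its 226.67 mm²) is removed, clipping the outline; the r=11 sphere at (-3, 12.5) partially overlaps it — only the 2.81 mm² overlap (of its 216.10 mm²) is removed, clipping the outline; the 7×29 cube at (11, 4) misses the remaining region (no effect) — 1 connected region. The outline is a single polygon with 9 vertices. Extrusion per mm of travel: 0.4 × 0.15 / (π × 0.875²) = 0.024945. Accumulating E over each segment gives final E = 0.8859.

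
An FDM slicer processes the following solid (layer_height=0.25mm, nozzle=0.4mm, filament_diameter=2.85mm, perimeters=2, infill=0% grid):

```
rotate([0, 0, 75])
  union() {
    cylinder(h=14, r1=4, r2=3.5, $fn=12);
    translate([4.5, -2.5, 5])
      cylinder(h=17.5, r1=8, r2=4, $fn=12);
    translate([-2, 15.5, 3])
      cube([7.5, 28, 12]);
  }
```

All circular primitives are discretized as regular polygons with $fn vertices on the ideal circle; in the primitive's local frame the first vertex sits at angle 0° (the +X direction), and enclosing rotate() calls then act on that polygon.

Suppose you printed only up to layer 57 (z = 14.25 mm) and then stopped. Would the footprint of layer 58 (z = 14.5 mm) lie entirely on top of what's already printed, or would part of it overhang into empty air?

Compare the two slices. At z = 14.25: the cone is not intersected at this z (z outside [0, 14]); the cone at (4.5, -2.5): at t=0.529 of its height the radius interpolates to r₁+(r₂−r₁)t = 5.886, giving a regular 12-gon of that circumradius (area = (12/2)·5.886²·sin(360°/12) = 103.92 mm²); the cube at (-2, 15.5) (footprint 7.5×28) is included at this height (area 210.00 mm²); Merging all regions: the 2 present regions are separate (no shared area or edge), so areas and boundary lengths simply add and each stays a separate island — area = 313.92 mm²; (rotated 75° about Z; rotation is an isometry so areas/perimeters/island counts are preserved). At z = 14.5: the cone does not reach this height (z outside [0, 14]); the cone at (4.5, -2.5) contributes a regular 12-gon of circumradius 5.829 (interpolated between r1=8 and r2=4 at t=0.543) (area = (12/2)·5.829²·sin(360°/12) = 101.92 mm²); the cube at (-2, 15.5) is present — its section is the full 7.5×28 rectangle (area 210.00 mm²); Taking the union: the 2 present regions are separate (no shared area or edge), so areas and boundary lengths simply add and each stays a separate island — area = 311.92 mm²; (whole slice rotated 75° about Z — lengths, areas and connectivity unchanged). Checking containment: the cross-section at z = 14.5 is a subset of the cross-section at z = 14.25.

entirely on top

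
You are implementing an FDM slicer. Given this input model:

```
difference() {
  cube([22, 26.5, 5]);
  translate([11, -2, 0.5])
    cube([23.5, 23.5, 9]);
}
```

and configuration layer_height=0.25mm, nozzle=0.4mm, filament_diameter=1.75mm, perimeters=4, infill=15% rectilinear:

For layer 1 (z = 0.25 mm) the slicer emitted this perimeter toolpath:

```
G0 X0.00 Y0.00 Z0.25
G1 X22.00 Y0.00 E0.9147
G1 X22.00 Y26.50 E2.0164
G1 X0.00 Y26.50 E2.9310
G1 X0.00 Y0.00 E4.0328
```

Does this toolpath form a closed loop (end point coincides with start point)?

yes

Start point (G0): (0.00, 0.00). End point (last G1): the path returns to the start — closed.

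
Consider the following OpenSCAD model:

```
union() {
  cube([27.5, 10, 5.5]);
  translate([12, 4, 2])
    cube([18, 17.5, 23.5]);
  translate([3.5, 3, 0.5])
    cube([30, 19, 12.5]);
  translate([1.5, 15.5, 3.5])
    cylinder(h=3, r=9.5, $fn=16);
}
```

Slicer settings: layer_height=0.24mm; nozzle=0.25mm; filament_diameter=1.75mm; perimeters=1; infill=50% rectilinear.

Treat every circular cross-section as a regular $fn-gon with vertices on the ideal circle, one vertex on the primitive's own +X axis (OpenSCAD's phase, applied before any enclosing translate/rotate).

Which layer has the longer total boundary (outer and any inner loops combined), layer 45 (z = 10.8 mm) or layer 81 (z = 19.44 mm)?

layer 45 (z = 10.8 mm)

Layer 45 (z = 10.8): the cube is absent (z outside [0, 5.5]); the cube at (12, 4) (footprint 18×17.5) is included at this height (perimeter 71.00 mm); the 30×19 cube at (3.5, 3) contributes its full rectangle (perimeter 98.00 mm); the cylinder at (1.5, 15.5) is not intersected at this z (z outside [3.5, 6.5]); Combining (union): the 18×17.5 cube at (12, 4) lies entirely inside the 30×19 cube at (3.5, 3), so the union is just the 30×19 cube at (3.5, 3) — boundary = 98.00 mm. So its perimeter = 98.00 mm. Layer 81 (z = 19.44): the cube does not reach this height (z outside [0, 5.5]); the 18×17.5 cube at (12, 4) contributes its full rectangle (perimeter 71.00 mm); the cube at (3.5, 3) is absent (z outside [0.5, 13]); the cylinder at (1.5, 15.5) is absent (z outside [3.5, 6.5]); Combining (union): only the 18×17.5 cube at (12, 4) is present, so the union is just that shape — boundary = 71.00 mm. So its perimeter = 71.00 mm. Layer 45 is larger (98.00 vs 71.00 mm).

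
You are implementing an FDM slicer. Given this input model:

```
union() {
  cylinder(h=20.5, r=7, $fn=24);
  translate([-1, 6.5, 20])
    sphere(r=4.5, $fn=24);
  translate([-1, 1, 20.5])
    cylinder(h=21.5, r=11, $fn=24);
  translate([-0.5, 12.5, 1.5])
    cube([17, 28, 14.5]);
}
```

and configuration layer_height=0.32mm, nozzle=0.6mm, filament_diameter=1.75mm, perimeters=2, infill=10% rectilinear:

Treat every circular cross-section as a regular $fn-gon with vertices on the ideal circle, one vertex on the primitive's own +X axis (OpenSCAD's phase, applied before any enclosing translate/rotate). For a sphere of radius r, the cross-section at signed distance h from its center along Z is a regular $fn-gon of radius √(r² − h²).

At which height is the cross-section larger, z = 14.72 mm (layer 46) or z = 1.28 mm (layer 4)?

layer 46 (z = 14.72 mm)

Layer 46 (z = 14.72): the r=7 cylinder gives a regular 24-gon of circumradius 7 (constant along its height) (area = (24/2)·7.000²·sin(360°/24) = 152.19 mm²); the sphere at (-1, 6.5) is not intersected at this z (|z−center|=5.280 > r=4.5); the cylinder at (-1, 1) does not reach this height (z outside [20.5, 42]); the cube at (-0.5, 12.5) is present — its section is the full 17×28 rectangle (area 476.00 mm²); Taking the union: the 2 present regions are separate (no shared area or edge), so areas and boundary lengths simply add and each stays a separate island — area = 628.19 mm². So its area = 628.19 mm². Layer 4 (z = 1.28): the cylinder: section is a regular 24-gon, circumradius r=7 (area = (24/2)·7.000²·sin(360°/24) = 152.19 mm²); the sphere at (-1, 6.5) does not reach this height (|z−center|=18.720 > r=4.5); the cylinder at (-1, 1) is absent (z outside [20.5, 42]); the cube at (-0.5, 12.5) does not reach this height (z outside [1.5, 16]); Combining (union): only the r=7 cylinder is present, so the union is just that shape — area = 152.19 mm². So its area = 152.19 mm². Layer 46 is larger (628.19 vs 152.19 mm²).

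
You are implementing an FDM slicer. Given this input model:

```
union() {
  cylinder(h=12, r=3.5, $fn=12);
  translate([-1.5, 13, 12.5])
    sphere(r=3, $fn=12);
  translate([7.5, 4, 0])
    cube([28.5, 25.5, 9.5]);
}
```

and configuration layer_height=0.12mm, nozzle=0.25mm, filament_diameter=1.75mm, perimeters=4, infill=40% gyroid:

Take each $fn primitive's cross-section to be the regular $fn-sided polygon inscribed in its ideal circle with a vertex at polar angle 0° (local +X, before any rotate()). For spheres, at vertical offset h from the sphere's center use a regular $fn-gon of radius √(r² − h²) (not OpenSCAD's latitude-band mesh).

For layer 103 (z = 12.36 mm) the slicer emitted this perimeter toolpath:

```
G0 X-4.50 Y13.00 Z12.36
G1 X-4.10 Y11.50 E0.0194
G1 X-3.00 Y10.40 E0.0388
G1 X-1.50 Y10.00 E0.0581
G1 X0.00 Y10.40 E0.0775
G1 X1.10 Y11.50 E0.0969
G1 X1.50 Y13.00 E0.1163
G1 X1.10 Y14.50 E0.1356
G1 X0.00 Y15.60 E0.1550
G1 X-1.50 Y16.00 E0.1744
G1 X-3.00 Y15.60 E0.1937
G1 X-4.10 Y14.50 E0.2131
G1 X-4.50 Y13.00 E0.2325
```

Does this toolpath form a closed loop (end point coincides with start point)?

Start point (G0): (-4.50, 13.00). End point (last G1): the path returns to the start — closed.

yes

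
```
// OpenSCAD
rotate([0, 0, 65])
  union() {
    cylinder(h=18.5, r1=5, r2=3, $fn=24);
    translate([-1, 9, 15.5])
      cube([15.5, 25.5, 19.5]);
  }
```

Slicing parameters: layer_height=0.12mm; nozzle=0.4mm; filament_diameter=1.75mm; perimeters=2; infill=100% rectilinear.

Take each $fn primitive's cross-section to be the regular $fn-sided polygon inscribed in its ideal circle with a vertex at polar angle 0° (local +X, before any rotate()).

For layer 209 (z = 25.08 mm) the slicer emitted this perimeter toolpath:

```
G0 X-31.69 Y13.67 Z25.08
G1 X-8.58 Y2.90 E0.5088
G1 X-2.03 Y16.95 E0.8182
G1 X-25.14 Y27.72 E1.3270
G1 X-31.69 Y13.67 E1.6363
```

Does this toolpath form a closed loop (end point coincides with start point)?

yes

Start point (G0): (-31.69, 13.67). End point (last G1): the path returns to the start — closed.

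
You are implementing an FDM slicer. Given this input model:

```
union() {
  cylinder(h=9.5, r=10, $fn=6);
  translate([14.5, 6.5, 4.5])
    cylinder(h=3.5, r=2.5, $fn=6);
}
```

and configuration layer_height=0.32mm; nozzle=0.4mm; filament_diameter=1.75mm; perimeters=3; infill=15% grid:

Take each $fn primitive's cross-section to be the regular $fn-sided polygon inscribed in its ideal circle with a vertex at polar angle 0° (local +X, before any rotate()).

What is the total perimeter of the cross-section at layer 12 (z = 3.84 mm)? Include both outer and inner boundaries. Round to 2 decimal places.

At z = 3.84 mm: the r=10 cylinder contributes a regular 6-gon of circumradius 10 (perimeter = 2·6·10.000·sin(180°/6) = 60.00 mm); the cylinder at (14.5, 6.5) does not reach this height (z outside [4.5, 8]); Taking the union: only the r=10 cylinder is present, so the union is just that shape — boundary = 60.00 mm. Overall, the cross-section is a single solid region. Total boundary length (outer) = 60.00 mm.

60.00 mm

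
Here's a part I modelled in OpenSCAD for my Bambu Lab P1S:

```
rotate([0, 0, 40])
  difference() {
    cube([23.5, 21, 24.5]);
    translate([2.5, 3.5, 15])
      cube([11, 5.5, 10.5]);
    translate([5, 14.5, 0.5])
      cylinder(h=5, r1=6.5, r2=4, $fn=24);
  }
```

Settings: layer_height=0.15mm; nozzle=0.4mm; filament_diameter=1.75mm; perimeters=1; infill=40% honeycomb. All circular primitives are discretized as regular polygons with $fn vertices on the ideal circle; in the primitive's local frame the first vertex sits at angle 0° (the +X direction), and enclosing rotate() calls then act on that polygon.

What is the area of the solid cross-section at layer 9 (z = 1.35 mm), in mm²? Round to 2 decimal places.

383.68 mm²

At z = 1.35 mm: the cube (footprint 23.5×21) is included at this height (area 493.50 mm²); the cube at (2.5, 3.5) does not reach this height (z outside [15, 25.5]); the cone at (5, 14.5) (r1=6.5→r2=4) has section circumradius 6.075 here — a regular 24-gon (area = (24/2)·6.075²·sin(360°/24) = 114.62 mm²); Subtracting the remaining from the first: starting from the 23.5×21 cube (493.50 mm²), the cone at (5, 14.5) partially overlaps it — only the 109.82 mm² overlap (of its 114.62 mm²) is removed, clipping the outline — area = 383.68 mm²; (whole slice rotated 40° about Z — lengths, areas and connectivity unchanged). Overall, the cross-section is a single solid region. Net area = 383.68 mm².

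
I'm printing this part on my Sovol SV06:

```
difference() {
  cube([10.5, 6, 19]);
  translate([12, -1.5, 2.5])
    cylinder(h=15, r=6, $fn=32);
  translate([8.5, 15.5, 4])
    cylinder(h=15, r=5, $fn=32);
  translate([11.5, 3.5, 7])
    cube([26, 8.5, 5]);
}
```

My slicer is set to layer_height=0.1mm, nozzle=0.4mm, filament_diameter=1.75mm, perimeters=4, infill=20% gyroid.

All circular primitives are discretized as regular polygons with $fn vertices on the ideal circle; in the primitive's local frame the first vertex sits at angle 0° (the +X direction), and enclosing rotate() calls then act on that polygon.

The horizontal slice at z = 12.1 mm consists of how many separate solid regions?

1

At z = 12.1 mm: the 10.5×6 cube contributes its full rectangle; the r=6 cylinder at (12, -1.5) contributes a regular 32-gon of circumradius 6; the r=5 cylinder at (8.5, 15.5) gives a regular 32-gon of circumradius 5 (constant along its height); the cube at (11.5, 3.5) does not reach this height (z outside [7, 12]); Taking the first minus the rest: starting from the 10.5×6 cube, the r=6 cylinder at (12, -1.5) partially overlaps it — only the 12.59 mm² overlap (of its 112.37 mm²) is removed, clipping the outline; the r=5 cylinder at (8.5, 15.5) misses the remaining region (no effect) — 1 connected region. The result has 1 disconnected region.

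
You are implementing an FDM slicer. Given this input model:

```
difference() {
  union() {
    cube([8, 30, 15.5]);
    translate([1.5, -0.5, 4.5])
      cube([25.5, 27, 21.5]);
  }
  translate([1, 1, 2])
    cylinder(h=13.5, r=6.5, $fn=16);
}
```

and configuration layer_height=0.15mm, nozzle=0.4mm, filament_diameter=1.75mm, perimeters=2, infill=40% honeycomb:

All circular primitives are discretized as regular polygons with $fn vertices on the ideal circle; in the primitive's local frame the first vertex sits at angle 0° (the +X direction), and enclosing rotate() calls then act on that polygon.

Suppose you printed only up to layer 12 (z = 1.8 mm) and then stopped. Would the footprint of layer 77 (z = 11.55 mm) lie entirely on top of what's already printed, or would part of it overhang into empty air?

part overhangs

Compare the two slices. At z = 1.8: the cube (footprint 8×30) is included at this height (area 240.00 mm²); the cube at (1.5, -0.5) does not reach this height (z outside [4.5, 26]); Merging all regions: only the 8×30 cube is present, so the union is just that shape — area = 240.00 mm²; the cylinder at (1, 1) does not reach this height (z outside [2, 15.5]); After the difference (first − rest): none of the subtracted shapes is present at this height, so the result so far is unchanged — area = 240.00 mm². At z = 11.55: the cube is present — its section is the full 8×30 rectangle (area 240.00 mm²); the cube at (1.5, -0.5) is present — its section is the full 25.5×27 rectangle (area 688.50 mm²); Merging all regions: the regions partially overlap — summed areas 928.50 mm² minus the doubly-counted overlap 172.25 mm² gives 756.25 mm² — area = 756.25 mm²; the r=6.5 cylinder at (1, 1) contributes a regular 16-gon of circumradius 6.5 (area = (16/2)·6.500²·sin(360°/16) = 129.35 mm²); Subtracting the remaining from the first: starting from that combined region (756.25 mm²), the r=6.5 cylinder at (1, 1) partially overlaps it — only the 49.01 mm² overlap (of its 129.35 mm²) is removed, clipping the outline — area = 707.24 mm². Checking containment: at z = 11.55 the cross-section extends beyond the z = 1.8 cross-section by about 513.37 mm².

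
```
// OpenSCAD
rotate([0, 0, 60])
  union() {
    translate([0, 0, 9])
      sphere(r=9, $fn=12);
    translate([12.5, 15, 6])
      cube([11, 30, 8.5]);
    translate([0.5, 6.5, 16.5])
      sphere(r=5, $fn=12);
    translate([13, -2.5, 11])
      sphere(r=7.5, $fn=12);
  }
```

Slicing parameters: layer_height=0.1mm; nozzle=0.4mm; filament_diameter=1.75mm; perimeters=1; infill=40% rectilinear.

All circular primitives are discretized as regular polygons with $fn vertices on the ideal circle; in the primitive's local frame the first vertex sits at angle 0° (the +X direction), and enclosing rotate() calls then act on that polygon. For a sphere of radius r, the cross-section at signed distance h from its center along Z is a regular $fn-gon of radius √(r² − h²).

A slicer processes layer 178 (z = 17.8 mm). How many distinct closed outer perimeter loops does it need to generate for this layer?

2

At z = 17.8 mm: the r=9 sphere slices to a regular 12-gon of circumradius 1.887 (√(r²−h²) with h=8.8 from center); the cube at (12.5, 15) does not reach this height (z outside [6, 14.5]); the r=5 sphere at (0.5, 6.5) contributes a regular 12-gon of circumradius √(5²−1.3²) = 4.828; the r=7.5 sphere at (13, -2.5) slices to a regular 12-gon of circumradius 3.164 (√(r²−h²) with h=6.8 from center); Merging all regions: the regions partially overlap (shared area 0.05 mm²), so overlapping operands fuse into one piece — 2 connected regions; (whole slice rotated 60° about Z — lengths, areas and connectivity unchanged). The result has 2 disconnected regions.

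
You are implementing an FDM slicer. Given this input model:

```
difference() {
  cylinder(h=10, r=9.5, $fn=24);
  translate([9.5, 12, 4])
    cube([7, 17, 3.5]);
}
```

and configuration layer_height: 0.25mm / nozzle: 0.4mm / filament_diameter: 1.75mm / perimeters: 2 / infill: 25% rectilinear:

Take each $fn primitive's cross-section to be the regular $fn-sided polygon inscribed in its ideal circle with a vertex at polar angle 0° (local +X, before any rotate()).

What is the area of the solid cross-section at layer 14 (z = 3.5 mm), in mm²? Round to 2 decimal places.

280.30 mm²

At z = 3.5 mm: the r=9.5 cylinder gives a regular 24-gon of circumradius 9.5 (constant along its height) (area = (24/2)·9.500²·sin(360°/24) = 280.30 mm²); the cube at (9.5, 12) is not intersected at this z (z outside [4, 7.5]); After the difference (first − rest): none of the subtracted shapes is present at this height, so the r=9.5 cylinder is unchanged — area = 280.30 mm². Overall, the cross-section is a single solid region. Net area = 280.30 mm².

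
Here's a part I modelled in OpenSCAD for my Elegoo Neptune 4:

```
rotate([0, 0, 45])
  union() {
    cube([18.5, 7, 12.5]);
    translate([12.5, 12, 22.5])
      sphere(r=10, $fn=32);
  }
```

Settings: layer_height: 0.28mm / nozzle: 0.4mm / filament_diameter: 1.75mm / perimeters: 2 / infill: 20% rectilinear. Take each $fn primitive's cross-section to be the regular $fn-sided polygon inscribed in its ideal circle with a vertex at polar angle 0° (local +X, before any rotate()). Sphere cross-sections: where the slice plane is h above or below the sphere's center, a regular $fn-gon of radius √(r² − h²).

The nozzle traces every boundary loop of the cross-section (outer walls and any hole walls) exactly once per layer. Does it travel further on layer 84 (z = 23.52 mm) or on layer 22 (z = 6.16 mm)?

Layer 84 (z = 23.52): the cube does not reach this height (z outside [0, 12.5]); the sphere at (12.5, 12): section is a regular 32-gon, circumradius = √(r²−h²) = √(10²−1.02²) = 9.948 (perimeter = 2·32·9.948·sin(180°/32) = 62.40 mm); Combining (union): only the r=10 sphere at (12.5, 12) is present, so the union is just that shape — boundary = 62.40 mm; (whole slice rotated 45° about Z — lengths, areas and connectivity unchanged). So its perimeter = 62.40 mm. Layer 22 (z = 6.16): the cube (footprint 18.5×7) is included at this height (perimeter 51.00 mm); the sphere at (12.5, 12) is absent (|z−center|=16.340 > r=10); Combining (union): only the 18.5×7 cube is present, so the union is just that shape — boundary = 51.00 mm; (whole slice rotated 45° about Z — lengths, areas and connectivity unchanged). So its perimeter = 51.00 mm. Layer 84 is larger (62.40 vs 51.00 mm).

layer 84 (z = 23.52 mm)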